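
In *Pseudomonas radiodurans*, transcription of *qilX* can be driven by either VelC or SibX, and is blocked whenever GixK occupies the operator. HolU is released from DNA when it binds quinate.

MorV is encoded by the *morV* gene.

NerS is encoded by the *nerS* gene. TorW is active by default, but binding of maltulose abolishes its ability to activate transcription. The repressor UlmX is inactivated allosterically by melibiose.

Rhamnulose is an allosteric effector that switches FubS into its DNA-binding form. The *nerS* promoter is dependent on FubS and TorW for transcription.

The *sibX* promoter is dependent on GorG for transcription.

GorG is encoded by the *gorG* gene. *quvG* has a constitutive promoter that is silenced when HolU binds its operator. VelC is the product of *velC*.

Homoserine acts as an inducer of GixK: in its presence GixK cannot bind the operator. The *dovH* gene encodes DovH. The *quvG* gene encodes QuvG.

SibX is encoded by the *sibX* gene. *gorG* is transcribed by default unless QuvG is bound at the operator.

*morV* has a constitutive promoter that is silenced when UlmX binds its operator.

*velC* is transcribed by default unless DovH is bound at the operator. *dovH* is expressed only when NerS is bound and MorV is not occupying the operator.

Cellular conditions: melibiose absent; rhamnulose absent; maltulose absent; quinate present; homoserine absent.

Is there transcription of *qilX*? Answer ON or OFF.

Rhamnulose is absent, so FubS is inactive.
Maltulose is absent, so TorW is active.
Required activator FubS is absent, so *nerS* is not transcribed.
So NerS is not produced.
Melibiose is absent, so UlmX is active.
With repressor UlmX bound, *morV* is not transcribed.
So MorV is not produced.
Required activator NerS is absent, so *dovH* is not transcribed.
So DovH is not produced.
With no repressor bound, *velC* is transcribed.
So VelC is produced and active.
Quinate is present, so HolU is inactive.
With no repressor bound, *quvG* is transcribed.
So QuvG is produced and active.
With repressor QuvG bound, *gorG* is not transcribed.
So GorG is not produced.
Required activator GorG is absent, so *sibX* is not transcribed.
So SibX is not produced.
Homoserine is absent, so GixK is active.
With repressor GixK bound, *qilX* is not transcribed.

OFF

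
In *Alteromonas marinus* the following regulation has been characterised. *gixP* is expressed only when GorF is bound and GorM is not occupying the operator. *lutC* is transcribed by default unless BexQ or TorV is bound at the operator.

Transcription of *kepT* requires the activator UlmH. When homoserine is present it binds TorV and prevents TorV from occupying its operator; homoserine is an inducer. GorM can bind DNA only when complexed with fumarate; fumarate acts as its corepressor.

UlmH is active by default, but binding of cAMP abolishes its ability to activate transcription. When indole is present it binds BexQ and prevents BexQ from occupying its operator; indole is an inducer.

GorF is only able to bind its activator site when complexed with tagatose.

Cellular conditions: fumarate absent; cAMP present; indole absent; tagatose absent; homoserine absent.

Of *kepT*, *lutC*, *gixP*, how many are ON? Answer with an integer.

0

cAMP is present, so UlmH is inactive.
Required activator UlmH is absent, so *kepT* is not transcribed.
→ *kepT* is OFF.
Indole is absent, so BexQ is active.
Homoserine is absent, so TorV is active.
With repressor BexQ bound, *lutC* is not transcribed.
→ *lutC* is OFF.
Fumarate is absent, so GorM is inactive.
Tagatose is absent, so GorF is inactive.
Required activator GorF is absent, so *gixP* is not transcribed.
→ *gixP* is OFF.
0 of the 3 genes are transcribed.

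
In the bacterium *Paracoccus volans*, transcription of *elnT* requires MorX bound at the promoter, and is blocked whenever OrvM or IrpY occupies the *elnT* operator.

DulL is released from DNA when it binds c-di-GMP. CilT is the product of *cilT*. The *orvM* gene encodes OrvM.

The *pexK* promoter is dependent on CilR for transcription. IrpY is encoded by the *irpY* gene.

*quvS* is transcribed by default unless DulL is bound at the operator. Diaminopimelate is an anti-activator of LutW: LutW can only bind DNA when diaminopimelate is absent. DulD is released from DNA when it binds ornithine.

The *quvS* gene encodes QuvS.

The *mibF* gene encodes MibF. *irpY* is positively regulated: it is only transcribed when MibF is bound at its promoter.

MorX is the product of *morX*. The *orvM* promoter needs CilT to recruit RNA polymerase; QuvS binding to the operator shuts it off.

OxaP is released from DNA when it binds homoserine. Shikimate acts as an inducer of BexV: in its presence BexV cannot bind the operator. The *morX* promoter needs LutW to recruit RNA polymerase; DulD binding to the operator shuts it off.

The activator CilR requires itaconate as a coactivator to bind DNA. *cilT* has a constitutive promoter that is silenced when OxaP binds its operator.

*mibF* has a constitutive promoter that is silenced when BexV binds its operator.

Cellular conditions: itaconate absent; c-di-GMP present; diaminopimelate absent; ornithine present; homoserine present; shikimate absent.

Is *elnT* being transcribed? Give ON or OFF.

ON

Diaminopimelate is absent, so LutW is active.
Ornithine is present, so DulD is inactive.
No repressor is bound and LutW is active, so *morX* is transcribed.
So MorX is produced and active.
c-di-GMP is present, so DulL is inactive.
With no repressor bound, *quvS* is transcribed.
So QuvS is produced and active.
Homoserine is present, so OxaP is inactive.
With no repressor bound, *cilT* is transcribed.
So CilT is produced and active.
With repressor QuvS bound, *orvM* is not transcribed.
So OrvM is not produced.
Shikimate is absent, so BexV is active.
With repressor BexV bound, *mibF* is not transcribed.
So MibF is not produced.
Required activator MibF is absent, so *irpY* is not transcribed.
So IrpY is not produced.
No repressor is bound and MorX is active, so *elnT* is transcribed.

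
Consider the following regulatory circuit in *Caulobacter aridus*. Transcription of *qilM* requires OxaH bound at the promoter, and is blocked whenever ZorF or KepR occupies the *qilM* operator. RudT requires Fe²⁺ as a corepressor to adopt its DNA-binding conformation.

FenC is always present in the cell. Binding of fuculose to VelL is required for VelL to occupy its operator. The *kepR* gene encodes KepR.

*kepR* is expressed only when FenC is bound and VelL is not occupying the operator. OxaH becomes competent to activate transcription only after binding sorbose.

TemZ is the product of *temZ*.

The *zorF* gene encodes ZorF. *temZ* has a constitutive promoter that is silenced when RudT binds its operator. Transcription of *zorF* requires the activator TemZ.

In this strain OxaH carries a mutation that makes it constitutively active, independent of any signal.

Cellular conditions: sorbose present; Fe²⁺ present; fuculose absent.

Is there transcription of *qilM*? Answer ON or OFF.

OFF

OxaH is constitutively active in this strain.
Fe²⁺ is present, so RudT is active.
With repressor RudT bound, *temZ* is not transcribed.
So TemZ is not produced.
Required activator TemZ is absent, so *zorF* is not transcribed.
So ZorF is not produced.
FenC is produced constitutively and is active.
Fuculose is absent, so VelL is inactive.
No repressor is bound and FenC is active, so *kepR* is transcribed.
So KepR is produced and active.
With repressor KepR bound, *qilM* is not transcribed.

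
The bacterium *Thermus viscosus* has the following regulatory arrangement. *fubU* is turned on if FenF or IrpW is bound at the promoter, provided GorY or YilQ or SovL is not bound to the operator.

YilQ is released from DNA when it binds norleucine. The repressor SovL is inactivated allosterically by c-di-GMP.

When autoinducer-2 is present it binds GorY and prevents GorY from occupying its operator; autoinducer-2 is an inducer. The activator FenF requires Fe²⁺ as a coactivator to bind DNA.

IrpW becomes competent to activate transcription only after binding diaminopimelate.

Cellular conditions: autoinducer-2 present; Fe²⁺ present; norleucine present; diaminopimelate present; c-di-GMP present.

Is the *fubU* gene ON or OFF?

Fe²⁺ is present, so FenF is active.
Diaminopimelate is present, so IrpW is active.
Autoinducer-2 is present, so GorY is inactive.
Norleucine is present, so YilQ is inactive.
c-di-GMP is present, so SovL is inactive.
Activator FenF is present, so *fubU* is transcribed.

ON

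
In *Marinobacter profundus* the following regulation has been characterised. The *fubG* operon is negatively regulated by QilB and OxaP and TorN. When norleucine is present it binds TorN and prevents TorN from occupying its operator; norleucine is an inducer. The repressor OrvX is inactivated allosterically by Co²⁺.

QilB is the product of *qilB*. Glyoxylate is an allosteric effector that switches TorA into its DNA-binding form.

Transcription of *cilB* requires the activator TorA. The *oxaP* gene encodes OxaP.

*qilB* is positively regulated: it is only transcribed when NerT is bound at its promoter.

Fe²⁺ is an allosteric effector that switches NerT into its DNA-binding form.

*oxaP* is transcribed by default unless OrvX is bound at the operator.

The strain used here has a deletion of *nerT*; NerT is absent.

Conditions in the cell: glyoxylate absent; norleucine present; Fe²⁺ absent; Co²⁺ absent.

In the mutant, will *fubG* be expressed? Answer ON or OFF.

ON

NerT is non-functional in this strain, so it has no effect.
Required activator NerT is absent, so *qilB* is not transcribed.
So QilB is not produced.
Co²⁺ is absent, so OrvX is active.
With repressor OrvX bound, *oxaP* is not transcribed.
So OxaP is not produced.
Norleucine is present, so TorN is inactive.
With no repressor bound, *fubG* is transcribed.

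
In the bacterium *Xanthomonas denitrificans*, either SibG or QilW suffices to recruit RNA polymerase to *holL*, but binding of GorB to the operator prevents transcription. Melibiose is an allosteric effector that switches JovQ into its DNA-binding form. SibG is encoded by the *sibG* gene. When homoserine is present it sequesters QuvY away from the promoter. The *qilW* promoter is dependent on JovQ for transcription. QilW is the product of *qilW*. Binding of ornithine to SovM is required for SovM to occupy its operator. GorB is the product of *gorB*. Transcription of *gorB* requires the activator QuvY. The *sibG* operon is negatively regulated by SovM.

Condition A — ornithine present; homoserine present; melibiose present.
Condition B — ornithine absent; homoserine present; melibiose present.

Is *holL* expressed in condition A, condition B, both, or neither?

both

Condition A:
Ornithine is present, so SovM is active.
With repressor SovM bound, *sibG* is not transcribed.
So SibG is not produced.
Homoserine is present, so QuvY is inactive.
Required activator QuvY is absent, so *gorB* is not transcribed.
So GorB is not produced.
Melibiose is present, so JovQ is active.
No repressor is bound and JovQ is active, so *qilW* is transcribed.
So QilW is produced and active.
Activator QilW is present, so *holL* is transcribed.
→ *holL* is ON in A.
Condition B:
Ornithine is absent, so SovM is inactive.
With no repressor bound, *sibG* is transcribed.
So SibG is produced and active.
Homoserine is present, so QuvY is inactive.
Required activator QuvY is absent, so *gorB* is not transcribed.
So GorB is not produced.
Melibiose is present, so JovQ is active.
No repressor is bound and JovQ is active, so *qilW* is transcribed.
So QilW is produced and active.
Activator SibG is present, so *holL* is transcribed.
→ *holL* is ON in B.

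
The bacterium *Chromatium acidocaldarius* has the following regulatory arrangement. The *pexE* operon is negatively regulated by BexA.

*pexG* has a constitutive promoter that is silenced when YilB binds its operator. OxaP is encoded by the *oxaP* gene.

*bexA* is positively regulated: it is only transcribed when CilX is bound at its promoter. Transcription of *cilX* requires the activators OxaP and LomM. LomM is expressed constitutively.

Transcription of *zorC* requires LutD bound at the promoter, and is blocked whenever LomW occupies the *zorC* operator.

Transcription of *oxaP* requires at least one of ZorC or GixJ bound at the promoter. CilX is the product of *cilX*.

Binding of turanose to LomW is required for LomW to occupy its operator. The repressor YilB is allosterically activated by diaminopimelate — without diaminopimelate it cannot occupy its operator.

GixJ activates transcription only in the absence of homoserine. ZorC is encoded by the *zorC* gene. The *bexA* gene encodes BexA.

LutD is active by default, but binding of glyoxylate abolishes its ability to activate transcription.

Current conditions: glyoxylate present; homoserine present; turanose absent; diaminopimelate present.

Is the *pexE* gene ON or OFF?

ON

Turanose is absent, so LomW is inactive.
Glyoxylate is present, so LutD is inactive.
Required activator LutD is absent, so *zorC* is not transcribed.
So ZorC is not produced.
Homoserine is present, so GixJ is inactive.
No activator is available at the *oxaP* promoter, so *oxaP* is not transcribed.
So OxaP is not produced.
LomM is produced constitutively and is active.
Required activator OxaP is absent, so *cilX* is not transcribed.
So CilX is not produced.
Required activator CilX is absent, so *bexA* is not transcribed.
So BexA is not produced.
With no repressor bound, *pexE* is transcribed.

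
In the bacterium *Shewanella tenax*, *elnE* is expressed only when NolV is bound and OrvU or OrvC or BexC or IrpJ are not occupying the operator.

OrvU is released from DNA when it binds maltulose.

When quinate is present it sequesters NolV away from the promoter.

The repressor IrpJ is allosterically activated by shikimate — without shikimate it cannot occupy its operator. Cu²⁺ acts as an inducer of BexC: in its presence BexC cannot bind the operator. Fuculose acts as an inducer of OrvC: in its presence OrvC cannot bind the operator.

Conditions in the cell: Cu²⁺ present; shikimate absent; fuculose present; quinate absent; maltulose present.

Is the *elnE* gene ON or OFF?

ON

Quinate is absent, so NolV is active.
Maltulose is present, so OrvU is inactive.
Fuculose is present, so OrvC is inactive.
Cu²⁺ is present, so BexC is inactive.
Shikimate is absent, so IrpJ is inactive.
No repressor is bound and NolV is active, so *elnE* is transcribed.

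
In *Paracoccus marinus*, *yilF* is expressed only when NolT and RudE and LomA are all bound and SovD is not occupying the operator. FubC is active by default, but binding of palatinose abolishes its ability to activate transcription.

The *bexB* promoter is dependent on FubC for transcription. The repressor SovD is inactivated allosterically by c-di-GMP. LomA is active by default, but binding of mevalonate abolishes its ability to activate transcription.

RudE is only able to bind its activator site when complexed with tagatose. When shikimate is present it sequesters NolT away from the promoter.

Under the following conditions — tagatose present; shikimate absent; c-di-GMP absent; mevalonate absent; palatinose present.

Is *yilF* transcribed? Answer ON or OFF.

OFF

Shikimate is absent, so NolT is active.
Tagatose is present, so RudE is active.
Mevalonate is absent, so LomA is active.
c-di-GMP is absent, so SovD is active.
With repressor SovD bound, *yilF* is not transcribed.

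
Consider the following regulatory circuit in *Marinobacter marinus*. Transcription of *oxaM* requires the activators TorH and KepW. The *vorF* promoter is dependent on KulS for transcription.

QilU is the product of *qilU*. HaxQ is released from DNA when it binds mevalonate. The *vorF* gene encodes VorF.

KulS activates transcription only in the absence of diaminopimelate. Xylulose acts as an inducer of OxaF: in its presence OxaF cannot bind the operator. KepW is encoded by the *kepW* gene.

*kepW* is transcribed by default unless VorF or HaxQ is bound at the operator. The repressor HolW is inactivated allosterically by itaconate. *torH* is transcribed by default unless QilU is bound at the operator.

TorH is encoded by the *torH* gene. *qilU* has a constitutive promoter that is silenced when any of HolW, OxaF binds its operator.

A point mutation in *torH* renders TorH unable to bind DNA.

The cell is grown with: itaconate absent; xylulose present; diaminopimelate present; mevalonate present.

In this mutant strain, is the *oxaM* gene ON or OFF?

TorH is non-functional in this strain, so it has no effect.
Diaminopimelate is present, so KulS is inactive.
Required activator KulS is absent, so *vorF* is not transcribed.
So VorF is not produced.
Mevalonate is present, so HaxQ is inactive.
With no repressor bound, *kepW* is transcribed.
So KepW is produced and active.
Required activator TorH is absent, so *oxaM* is not transcribed.

OFF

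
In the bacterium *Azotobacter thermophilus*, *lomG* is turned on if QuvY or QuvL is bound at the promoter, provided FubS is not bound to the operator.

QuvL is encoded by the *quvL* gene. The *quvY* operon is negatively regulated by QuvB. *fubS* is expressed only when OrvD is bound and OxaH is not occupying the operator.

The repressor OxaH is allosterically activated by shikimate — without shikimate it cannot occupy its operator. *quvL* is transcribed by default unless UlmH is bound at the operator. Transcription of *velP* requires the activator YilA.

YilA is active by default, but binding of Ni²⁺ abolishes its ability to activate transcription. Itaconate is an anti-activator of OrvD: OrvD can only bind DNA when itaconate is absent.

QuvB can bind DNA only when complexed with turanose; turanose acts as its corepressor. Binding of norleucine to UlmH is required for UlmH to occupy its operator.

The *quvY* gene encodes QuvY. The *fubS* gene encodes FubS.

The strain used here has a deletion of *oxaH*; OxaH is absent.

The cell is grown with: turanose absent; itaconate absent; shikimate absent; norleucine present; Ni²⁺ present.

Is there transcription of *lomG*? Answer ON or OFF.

OFF

Turanose is absent, so QuvB is inactive.
With no repressor bound, *quvY* is transcribed.
So QuvY is produced and active.
Norleucine is present, so UlmH is active.
With repressor UlmH bound, *quvL* is not transcribed.
So QuvL is not produced.
OxaH is non-functional in this strain, so it has no effect.
Itaconate is absent, so OrvD is active.
No repressor is bound and OrvD is active, so *fubS* is transcribed.
So FubS is produced and active.
With repressor FubS bound, *lomG* is not transcribed.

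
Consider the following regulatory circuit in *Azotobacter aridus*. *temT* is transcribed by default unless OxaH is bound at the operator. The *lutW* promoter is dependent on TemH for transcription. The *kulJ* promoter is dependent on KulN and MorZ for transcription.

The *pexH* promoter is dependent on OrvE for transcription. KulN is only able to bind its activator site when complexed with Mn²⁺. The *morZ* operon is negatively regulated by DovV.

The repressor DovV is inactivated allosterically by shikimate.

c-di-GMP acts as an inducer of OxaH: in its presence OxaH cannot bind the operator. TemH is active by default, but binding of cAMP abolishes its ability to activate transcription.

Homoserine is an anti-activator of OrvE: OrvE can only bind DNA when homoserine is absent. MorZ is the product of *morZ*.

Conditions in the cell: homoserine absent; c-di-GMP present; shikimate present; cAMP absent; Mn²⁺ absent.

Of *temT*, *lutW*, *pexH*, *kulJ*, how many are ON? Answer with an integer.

3

c-di-GMP is present, so OxaH is inactive.
With no repressor bound, *temT* is transcribed.
→ *temT* is ON.
cAMP is absent, so TemH is active.
No repressor is bound and TemH is active, so *lutW* is transcribed.
→ *lutW* is ON.
Homoserine is absent, so OrvE is active.
No repressor is bound and OrvE is active, so *pexH* is transcribed.
→ *pexH* is ON.
Mn²⁺ is absent, so KulN is inactive.
Shikimate is present, so DovV is inactive.
With no repressor bound, *morZ* is transcribed.
So MorZ is produced and active.
Required activator KulN is absent, so *kulJ* is not transcribed.
→ *kulJ* is OFF.
3 of the 4 genes are transcribed.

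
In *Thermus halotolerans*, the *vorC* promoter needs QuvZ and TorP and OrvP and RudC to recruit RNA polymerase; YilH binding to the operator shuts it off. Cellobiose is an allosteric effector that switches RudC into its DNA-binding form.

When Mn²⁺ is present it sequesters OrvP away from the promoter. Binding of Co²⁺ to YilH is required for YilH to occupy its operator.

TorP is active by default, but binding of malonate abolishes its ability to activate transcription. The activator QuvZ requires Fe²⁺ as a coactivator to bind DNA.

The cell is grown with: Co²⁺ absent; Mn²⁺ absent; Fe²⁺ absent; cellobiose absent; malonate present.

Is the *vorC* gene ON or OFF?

Fe²⁺ is absent, so QuvZ is inactive.
Malonate is present, so TorP is inactive.
Mn²⁺ is absent, so OrvP is active.
Co²⁺ is absent, so YilH is inactive.
Cellobiose is absent, so RudC is inactive.
Required activator QuvZ is absent, so *vorC* is not transcribed.

OFF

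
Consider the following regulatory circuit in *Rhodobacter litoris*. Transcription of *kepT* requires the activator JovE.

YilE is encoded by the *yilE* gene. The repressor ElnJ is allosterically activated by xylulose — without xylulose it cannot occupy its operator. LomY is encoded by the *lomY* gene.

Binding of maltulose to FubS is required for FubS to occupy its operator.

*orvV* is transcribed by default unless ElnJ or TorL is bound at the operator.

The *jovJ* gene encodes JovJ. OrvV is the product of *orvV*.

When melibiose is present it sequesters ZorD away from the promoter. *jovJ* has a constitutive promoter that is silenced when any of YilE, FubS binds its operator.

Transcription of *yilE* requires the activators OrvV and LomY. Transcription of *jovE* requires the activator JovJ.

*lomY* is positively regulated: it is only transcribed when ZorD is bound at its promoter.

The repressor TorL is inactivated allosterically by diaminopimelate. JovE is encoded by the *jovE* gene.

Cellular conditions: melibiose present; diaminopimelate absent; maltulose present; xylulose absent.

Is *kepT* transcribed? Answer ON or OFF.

OFF

Xylulose is absent, so ElnJ is inactive.
Diaminopimelate is absent, so TorL is active.
With repressor TorL bound, *orvV* is not transcribed.
So OrvV is not produced.
Melibiose is present, so ZorD is inactive.
Required activator ZorD is absent, so *lomY* is not transcribed.
So LomY is not produced.
Required activator OrvV is absent, so *yilE* is not transcribed.
So YilE is not produced.
Maltulose is present, so FubS is active.
With repressor FubS bound, *jovJ* is not transcribed.
So JovJ is not produced.
Required activator JovJ is absent, so *jovE* is not transcribed.
So JovE is not produced.
Required activator JovE is absent, so *kepT* is not transcribed.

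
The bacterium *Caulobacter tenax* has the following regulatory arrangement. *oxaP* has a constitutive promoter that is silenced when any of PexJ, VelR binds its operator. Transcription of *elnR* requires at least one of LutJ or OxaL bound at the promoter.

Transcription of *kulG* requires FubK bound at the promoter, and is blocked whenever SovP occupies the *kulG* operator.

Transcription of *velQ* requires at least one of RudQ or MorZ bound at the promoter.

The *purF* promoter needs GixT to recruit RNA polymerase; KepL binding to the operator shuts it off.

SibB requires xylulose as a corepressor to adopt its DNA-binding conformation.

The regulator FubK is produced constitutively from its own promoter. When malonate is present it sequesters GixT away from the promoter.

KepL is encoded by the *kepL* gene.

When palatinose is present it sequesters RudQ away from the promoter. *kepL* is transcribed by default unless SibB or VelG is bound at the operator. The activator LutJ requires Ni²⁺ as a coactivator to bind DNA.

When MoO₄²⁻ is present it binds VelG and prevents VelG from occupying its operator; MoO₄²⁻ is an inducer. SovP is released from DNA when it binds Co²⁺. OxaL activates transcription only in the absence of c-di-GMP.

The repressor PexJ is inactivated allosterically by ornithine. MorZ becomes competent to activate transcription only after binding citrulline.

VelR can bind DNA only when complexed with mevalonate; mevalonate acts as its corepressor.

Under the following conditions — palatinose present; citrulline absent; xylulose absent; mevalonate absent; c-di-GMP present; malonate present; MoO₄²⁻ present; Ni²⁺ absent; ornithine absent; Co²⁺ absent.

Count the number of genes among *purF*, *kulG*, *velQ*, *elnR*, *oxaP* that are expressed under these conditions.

Xylulose is absent, so SibB is inactive.
MoO₄²⁻ is present, so VelG is inactive.
With no repressor bound, *kepL* is transcribed.
So KepL is produced and active.
Malonate is present, so GixT is inactive.
With repressor KepL bound, *purF* is not transcribed.
→ *purF* is OFF.
Co²⁺ is absent, so SovP is active.
FubK is produced constitutively and is active.
With repressor SovP bound, *kulG* is not transcribed.
→ *kulG* is OFF.
Palatinose is present, so RudQ is inactive.
Citrulline is absent, so MorZ is inactive.
No activator is available at the *velQ* promoter, so *velQ* is not transcribed.
→ *velQ* is OFF.
Ni²⁺ is absent, so LutJ is inactive.
c-di-GMP is present, so OxaL is inactive.
No activator is available at the *elnR* promoter, so *elnR* is not transcribed.
→ *elnR* is OFF.
Ornithine is absent, so PexJ is active.
Mevalonate is absent, so VelR is inactive.
With repressor PexJ bound, *oxaP* is not transcribed.
→ *oxaP* is OFF.
0 of the 5 genes are transcribed.

0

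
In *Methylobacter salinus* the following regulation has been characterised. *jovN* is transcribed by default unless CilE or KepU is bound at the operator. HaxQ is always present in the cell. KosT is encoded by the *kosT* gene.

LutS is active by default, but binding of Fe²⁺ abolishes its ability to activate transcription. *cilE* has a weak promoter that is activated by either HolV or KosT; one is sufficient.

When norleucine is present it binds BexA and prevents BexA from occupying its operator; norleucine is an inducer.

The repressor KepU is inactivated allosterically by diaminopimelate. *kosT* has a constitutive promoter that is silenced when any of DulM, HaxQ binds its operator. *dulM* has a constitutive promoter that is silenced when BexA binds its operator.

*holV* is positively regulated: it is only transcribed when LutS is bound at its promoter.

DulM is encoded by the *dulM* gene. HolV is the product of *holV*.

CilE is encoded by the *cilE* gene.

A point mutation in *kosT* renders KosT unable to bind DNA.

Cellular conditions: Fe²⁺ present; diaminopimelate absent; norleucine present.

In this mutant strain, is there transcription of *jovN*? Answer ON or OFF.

Fe²⁺ is present, so LutS is inactive.
Required activator LutS is absent, so *holV* is not transcribed.
So HolV is not produced.
KosT is non-functional in this strain, so it has no effect.
No activator is available at the *cilE* promoter, so *cilE* is not transcribed.
So CilE is not produced.
Diaminopimelate is absent, so KepU is active.
With repressor KepU bound, *jovN* is not transcribed.

OFF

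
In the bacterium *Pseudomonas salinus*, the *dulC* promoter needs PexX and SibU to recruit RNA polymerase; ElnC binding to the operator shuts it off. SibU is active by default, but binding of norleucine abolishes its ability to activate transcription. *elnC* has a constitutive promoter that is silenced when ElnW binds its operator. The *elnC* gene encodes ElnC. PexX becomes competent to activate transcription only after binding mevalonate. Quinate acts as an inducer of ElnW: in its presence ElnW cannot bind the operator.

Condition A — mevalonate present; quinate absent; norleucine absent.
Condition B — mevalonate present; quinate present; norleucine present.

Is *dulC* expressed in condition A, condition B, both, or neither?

A only

Condition A:
Mevalonate is present, so PexX is active.
Quinate is absent, so ElnW is active.
With repressor ElnW bound, *elnC* is not transcribed.
So ElnC is not produced.
Norleucine is absent, so SibU is active.
No repressor is bound and PexX and SibU are active, so *dulC* is transcribed.
→ *dulC* is ON in A.
Condition B:
Mevalonate is present, so PexX is active.
Quinate is present, so ElnW is inactive.
With no repressor bound, *elnC* is transcribed.
So ElnC is produced and active.
Norleucine is present, so SibU is inactive.
With repressor ElnC bound, *dulC* is not transcribed.
→ *dulC* is OFF in B.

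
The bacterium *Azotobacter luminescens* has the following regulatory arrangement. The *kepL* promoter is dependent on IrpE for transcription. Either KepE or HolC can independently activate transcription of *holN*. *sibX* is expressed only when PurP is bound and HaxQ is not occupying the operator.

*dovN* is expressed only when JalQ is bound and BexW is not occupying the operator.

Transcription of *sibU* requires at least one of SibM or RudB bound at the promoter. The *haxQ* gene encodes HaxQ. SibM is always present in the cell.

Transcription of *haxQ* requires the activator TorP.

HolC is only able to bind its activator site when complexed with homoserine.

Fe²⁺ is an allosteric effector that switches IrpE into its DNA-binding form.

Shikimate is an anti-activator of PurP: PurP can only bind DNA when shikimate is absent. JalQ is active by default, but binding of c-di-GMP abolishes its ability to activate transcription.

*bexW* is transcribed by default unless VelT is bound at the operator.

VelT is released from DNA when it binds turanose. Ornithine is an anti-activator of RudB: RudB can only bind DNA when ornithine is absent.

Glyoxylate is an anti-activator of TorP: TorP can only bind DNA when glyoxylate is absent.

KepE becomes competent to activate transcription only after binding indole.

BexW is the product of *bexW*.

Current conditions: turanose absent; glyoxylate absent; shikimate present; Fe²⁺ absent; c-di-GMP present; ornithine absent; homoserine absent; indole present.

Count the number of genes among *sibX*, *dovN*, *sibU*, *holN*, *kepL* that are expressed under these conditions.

2

Shikimate is present, so PurP is inactive.
Glyoxylate is absent, so TorP is active.
No repressor is bound and TorP is active, so *haxQ* is transcribed.
So HaxQ is produced and active.
With repressor HaxQ bound, *sibX* is not transcribed.
→ *sibX* is OFF.
c-di-GMP is present, so JalQ is inactive.
Turanose is absent, so VelT is active.
With repressor VelT bound, *bexW* is not transcribed.
So BexW is not produced.
Required activator JalQ is absent, so *dovN* is not transcribed.
→ *dovN* is OFF.
SibM is produced constitutively and is active.
Ornithine is absent, so RudB is active.
Activator SibM is present, so *sibU* is transcribed.
→ *sibU* is ON.
Indole is present, so KepE is active.
Homoserine is absent, so HolC is inactive.
Activator KepE is present, so *holN* is transcribed.
→ *holN* is ON.
Fe²⁺ is absent, so IrpE is inactive.
Required activator IrpE is absent, so *kepL* is not transcribed.
→ *kepL* is OFF.
2 of the 5 genes are transcribed.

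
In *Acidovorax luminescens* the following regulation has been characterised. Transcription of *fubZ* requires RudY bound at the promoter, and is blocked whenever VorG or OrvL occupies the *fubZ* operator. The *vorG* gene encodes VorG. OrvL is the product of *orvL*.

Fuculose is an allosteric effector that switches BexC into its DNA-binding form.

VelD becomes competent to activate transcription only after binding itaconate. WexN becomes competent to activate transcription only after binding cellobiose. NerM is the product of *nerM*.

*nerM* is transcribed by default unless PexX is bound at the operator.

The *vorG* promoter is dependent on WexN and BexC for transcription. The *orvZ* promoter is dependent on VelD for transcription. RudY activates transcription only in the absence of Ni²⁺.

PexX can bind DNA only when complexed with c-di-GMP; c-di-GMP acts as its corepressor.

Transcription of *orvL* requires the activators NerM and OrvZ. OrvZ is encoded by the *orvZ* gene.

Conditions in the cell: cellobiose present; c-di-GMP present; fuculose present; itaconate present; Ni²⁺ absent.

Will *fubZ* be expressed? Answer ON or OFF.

Cellobiose is present, so WexN is active.
Fuculose is present, so BexC is active.
No repressor is bound and WexN and BexC are active, so *vorG* is transcribed.
So VorG is produced and active.
Ni²⁺ is absent, so RudY is active.
c-di-GMP is present, so PexX is active.
With repressor PexX bound, *nerM* is not transcribed.
So NerM is not produced.
Itaconate is present, so VelD is active.
No repressor is bound and VelD is active, so *orvZ* is transcribed.
So OrvZ is produced and active.
Required activator NerM is absent, so *orvL* is not transcribed.
So OrvL is not produced.
With repressor VorG bound, *fubZ* is not transcribed.

OFF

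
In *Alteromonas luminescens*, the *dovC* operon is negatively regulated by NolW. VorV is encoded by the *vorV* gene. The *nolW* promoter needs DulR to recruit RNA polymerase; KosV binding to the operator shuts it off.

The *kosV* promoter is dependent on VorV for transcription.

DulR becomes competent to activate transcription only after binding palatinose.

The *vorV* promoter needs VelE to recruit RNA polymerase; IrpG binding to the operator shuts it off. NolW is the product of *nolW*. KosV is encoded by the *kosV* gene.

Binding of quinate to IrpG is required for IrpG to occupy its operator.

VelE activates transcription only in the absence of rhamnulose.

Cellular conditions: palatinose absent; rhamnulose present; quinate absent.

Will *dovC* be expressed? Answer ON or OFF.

ON

Rhamnulose is present, so VelE is inactive.
Quinate is absent, so IrpG is inactive.
Required activator VelE is absent, so *vorV* is not transcribed.
So VorV is not produced.
Required activator VorV is absent, so *kosV* is not transcribed.
So KosV is not produced.
Palatinose is absent, so DulR is inactive.
Required activator DulR is absent, so *nolW* is not transcribed.
So NolW is not produced.
With no repressor bound, *dovC* is transcribed.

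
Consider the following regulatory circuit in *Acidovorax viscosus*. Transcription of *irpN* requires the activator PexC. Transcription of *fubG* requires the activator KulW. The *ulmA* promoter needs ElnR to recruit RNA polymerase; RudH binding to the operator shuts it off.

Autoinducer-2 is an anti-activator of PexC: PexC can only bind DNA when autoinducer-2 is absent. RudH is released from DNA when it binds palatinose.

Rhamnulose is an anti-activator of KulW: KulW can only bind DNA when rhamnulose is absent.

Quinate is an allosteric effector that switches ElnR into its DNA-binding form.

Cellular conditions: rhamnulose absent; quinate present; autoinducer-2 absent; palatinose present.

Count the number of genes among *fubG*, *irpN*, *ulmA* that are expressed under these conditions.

Rhamnulose is absent, so KulW is active.
No repressor is bound and KulW is active, so *fubG* is transcribed.
→ *fubG* is ON.
Autoinducer-2 is absent, so PexC is active.
No repressor is bound and PexC is active, so *irpN* is transcribed.
→ *irpN* is ON.
Palatinose is present, so RudH is inactive.
Quinate is present, so ElnR is active.
No repressor is bound and ElnR is active, so *ulmA* is transcribed.
→ *ulmA* is ON.
3 of the 3 genes are transcribed.

3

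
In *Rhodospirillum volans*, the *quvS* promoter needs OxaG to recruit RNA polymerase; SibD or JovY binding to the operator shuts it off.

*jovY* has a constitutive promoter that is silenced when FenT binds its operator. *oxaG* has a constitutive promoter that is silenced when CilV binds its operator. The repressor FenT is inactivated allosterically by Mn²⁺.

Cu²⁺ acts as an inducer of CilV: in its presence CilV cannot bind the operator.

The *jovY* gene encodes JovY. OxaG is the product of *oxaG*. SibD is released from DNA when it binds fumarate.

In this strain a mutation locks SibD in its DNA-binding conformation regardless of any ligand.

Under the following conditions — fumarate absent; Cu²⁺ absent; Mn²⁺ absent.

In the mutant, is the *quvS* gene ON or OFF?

OFF

Cu²⁺ is absent, so CilV is active.
With repressor CilV bound, *oxaG* is not transcribed.
So OxaG is not produced.
SibD is constitutively active in this strain.
Mn²⁺ is absent, so FenT is active.
With repressor FenT bound, *jovY* is not transcribed.
So JovY is not produced.
With repressor SibD bound, *quvS* is not transcribed.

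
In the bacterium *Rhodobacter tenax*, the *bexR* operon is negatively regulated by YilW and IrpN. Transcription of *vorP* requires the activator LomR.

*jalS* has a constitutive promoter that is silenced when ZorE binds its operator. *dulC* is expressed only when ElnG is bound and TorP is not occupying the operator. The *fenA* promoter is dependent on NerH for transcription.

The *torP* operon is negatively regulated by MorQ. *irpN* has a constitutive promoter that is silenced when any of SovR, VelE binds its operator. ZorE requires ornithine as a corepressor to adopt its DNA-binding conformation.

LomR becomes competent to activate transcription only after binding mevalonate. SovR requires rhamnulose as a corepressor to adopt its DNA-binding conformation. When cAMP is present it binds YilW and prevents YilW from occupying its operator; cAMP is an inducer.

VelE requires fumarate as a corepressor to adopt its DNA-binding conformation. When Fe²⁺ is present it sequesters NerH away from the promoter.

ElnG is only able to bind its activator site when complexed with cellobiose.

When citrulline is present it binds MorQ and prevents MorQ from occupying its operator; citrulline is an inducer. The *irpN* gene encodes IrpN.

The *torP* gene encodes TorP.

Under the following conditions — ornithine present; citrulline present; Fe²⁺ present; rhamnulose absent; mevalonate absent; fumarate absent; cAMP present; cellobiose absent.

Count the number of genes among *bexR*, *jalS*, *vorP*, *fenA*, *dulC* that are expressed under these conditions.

0

cAMP is present, so YilW is inactive.
Rhamnulose is absent, so SovR is inactive.
Fumarate is absent, so VelE is inactive.
With no repressor bound, *irpN* is transcribed.
So IrpN is produced and active.
With repressor IrpN bound, *bexR* is not transcribed.
→ *bexR* is OFF.
Ornithine is present, so ZorE is active.
With repressor ZorE bound, *jalS* is not transcribed.
→ *jalS* is OFF.
Mevalonate is absent, so LomR is inactive.
Required activator LomR is absent, so *vorP* is not transcribed.
→ *vorP* is OFF.
Fe²⁺ is present, so NerH is inactive.
Required activator NerH is absent, so *fenA* is not transcribed.
→ *fenA* is OFF.
Cellobiose is absent, so ElnG is inactive.
Citrulline is present, so MorQ is inactive.
With no repressor bound, *torP* is transcribed.
So TorP is produced and active.
With repressor TorP bound, *dulC* is not transcribed.
→ *dulC* is OFF.
0 of the 5 genes are transcribed.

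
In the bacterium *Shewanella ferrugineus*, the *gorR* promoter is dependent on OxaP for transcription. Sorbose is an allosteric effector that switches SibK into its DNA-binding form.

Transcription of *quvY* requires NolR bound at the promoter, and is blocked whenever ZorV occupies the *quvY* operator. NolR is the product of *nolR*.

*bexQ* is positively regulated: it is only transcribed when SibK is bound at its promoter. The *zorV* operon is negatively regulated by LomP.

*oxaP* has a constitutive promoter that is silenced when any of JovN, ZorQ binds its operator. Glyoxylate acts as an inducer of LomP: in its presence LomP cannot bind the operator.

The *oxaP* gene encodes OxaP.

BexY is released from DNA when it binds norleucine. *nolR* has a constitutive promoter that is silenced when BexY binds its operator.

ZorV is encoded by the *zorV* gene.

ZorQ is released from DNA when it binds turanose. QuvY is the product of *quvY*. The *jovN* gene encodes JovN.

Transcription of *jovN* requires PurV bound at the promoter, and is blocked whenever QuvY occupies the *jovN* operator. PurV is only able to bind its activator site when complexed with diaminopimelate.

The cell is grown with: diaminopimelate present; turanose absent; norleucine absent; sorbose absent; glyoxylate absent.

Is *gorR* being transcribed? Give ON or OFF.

Glyoxylate is absent, so LomP is active.
With repressor LomP bound, *zorV* is not transcribed.
So ZorV is not produced.
Norleucine is absent, so BexY is active.
With repressor BexY bound, *nolR* is not transcribed.
So NolR is not produced.
Required activator NolR is absent, so *quvY* is not transcribed.
So QuvY is not produced.
Diaminopimelate is present, so PurV is active.
No repressor is bound and PurV is active, so *jovN* is transcribed.
So JovN is produced and active.
Turanose is absent, so ZorQ is active.
With repressor JovN bound, *oxaP* is not transcribed.
So OxaP is not produced.
Required activator OxaP is absent, so *gorR* is not transcribed.

OFF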